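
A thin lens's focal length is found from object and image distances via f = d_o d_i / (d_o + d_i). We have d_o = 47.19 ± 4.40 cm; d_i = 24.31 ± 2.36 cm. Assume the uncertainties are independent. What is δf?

∂f/∂d_o = (d_i/(d_o+d_i))² = 0.116;  ∂f/∂d_i = (d_o/(d_o+d_i))² = 0.436
δf = √((∂f/∂d_o · δd_o)² + (∂f/∂d_i · δd_i)²) = √(0.259 + 1.06) = 1.15 cm

1.15 cm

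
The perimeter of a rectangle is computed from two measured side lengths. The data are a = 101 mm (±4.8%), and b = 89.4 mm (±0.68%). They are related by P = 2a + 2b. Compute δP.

9.77 mm

P is a linear combination, so absolute uncertainties add in quadrature:
  (2·δa)² = 94.0;  (2·δb)² = 1.48
δP = √(95.5) = 9.77 mm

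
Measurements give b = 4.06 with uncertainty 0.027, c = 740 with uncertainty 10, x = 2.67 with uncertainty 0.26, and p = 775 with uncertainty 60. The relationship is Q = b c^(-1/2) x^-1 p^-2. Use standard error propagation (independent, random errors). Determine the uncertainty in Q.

1.7e-08

Relative error in a monomial: (δQ/Q)² = Σ (nᵢ · δxᵢ/xᵢ)².
  (1·δb/b)² = (1×0.00665)² = 4.42e-05;  (−½·δc/c)² = (-0.5×0.0135)² = 4.57e-05;  (-1·δx/x)² = (-1×0.0974)² = 0.00948;  (-2·δp/p)² = (-2×0.0774)² = 0.0240
δQ/Q = √(0.0335) = 0.183
Q = 9.31e-08, so δQ = 0.183 × 9.31e-08 = 1.7e-08.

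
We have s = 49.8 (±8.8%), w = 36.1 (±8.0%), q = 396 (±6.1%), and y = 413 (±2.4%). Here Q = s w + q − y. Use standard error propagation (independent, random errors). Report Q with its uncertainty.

1780 ± 215

Let p = s·w = 1800. δp/p = √((1·δs/s)² + (1·δw/w)²) = √(0.00774 + 0.00640) = 0.119, so δp = 214.
Q = p + q − y: δQ = √(δp² + δq² + δy²) = √(45700 + 584 + 98.2) = 215
Q = 1780.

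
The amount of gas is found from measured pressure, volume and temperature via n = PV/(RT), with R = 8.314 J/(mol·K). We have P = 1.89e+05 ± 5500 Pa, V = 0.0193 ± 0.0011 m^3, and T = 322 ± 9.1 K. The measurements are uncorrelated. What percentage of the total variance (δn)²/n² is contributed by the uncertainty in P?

(δn/n)² = (1·δP/P)² + (1·δV/V)² + (-1·δT/T)²
  P term: (1×0.0291)² = 0.000847
  V term: (1×0.0570)² = 0.00325
  T term: (-1×0.0283)² = 0.000799
Total = 0.00489. Share from P = 0.000847/0.00489 = 0.173.

17.3%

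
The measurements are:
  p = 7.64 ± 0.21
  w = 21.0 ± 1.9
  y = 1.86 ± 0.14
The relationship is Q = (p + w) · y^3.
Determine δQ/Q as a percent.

Let u = p + w = 28.6. δu = √(δp² + δw²) = √(0.0441 + 3.61) = 1.91, so δu/u = 0.0667.
Q is then a monomial in u, y:
δQ/Q = √((δu/u)² + (3·δy/y)²) = √(0.00445 + 0.0510) = 0.235

23.5%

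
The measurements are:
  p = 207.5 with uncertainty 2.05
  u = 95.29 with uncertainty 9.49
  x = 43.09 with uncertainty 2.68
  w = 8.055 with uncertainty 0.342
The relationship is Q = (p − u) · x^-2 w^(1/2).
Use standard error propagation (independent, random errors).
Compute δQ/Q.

0.153

Let h = p − u = 112.2. δh = √(δp² + δu²) = √(4.20 + 90.1) = 9.71, so δh/h = 0.0865.
Q is then a monomial in h, x, w:
δQ/Q = √((δh/h)² + (-2·δx/x)² + (½·δw/w)²) = √(0.00749 + 0.0155 + 0.000451) = 0.153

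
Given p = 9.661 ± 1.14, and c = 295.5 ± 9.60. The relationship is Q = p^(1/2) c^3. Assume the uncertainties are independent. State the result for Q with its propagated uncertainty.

For a monomial Q ∝ p^(1/2), c^3, fractional errors add in quadrature:
  (½·δp/p)² = (0.5×0.118)² = 0.00348;  (3·δc/c)² = (3×0.0325)² = 0.00950
δQ/Q = √(0.0130) = 0.114
Q = 8.02e+07, so δQ = 0.114 × 8.02e+07 = 9.14e+06.

(8.020 ± 0.914) × 10^7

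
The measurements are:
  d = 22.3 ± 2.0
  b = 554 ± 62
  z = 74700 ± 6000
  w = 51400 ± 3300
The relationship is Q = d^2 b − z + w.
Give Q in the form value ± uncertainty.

(2.52 ± 0.586) × 10^5

Let p = d^2·b = 2.75e+05. δp/p = √((2·δd/d)² + (1·δb/b)²) = √(0.0322 + 0.0125) = 0.211, so δp = 58200.
Q = p − z + w: δQ = √(δp² + δz² + δw²) = √(3.39e+09 + 3.6e+07 + 1.09e+07) = 58600
Q = 2.52e+05.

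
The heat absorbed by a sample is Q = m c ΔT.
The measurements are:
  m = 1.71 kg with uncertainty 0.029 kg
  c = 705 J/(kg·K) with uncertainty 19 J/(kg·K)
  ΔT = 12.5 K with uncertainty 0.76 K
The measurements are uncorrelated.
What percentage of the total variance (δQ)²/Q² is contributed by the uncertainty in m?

6.11%

(δQ/Q)² = (1·δm/m)² + (1·δc/c)² + (1·δΔT/ΔT)²
  m term: (1×0.0170)² = 0.000288
  c term: (1×0.0270)² = 0.000726
  ΔT term: (1×0.0608)² = 0.00370
Total = 0.00471. Share from m = 0.000288/0.00471 = 0.0611.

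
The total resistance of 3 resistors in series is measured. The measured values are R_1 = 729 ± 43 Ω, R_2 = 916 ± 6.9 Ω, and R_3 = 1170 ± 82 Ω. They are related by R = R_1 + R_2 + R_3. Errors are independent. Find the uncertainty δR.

R is a linear combination, so absolute uncertainties add in quadrature:
  (δR_1)² = 1850;  (δR_2)² = 47.6;  (δR_3)² = 6720
δR = √(8620) = 92.8 Ω

92.8 Ω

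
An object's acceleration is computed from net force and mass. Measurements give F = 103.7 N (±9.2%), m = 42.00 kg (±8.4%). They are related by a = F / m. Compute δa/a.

0.125

Each factor contributes (exponent × relative error)² to (δa/a)²:
  (1·δF/F)² = (1×0.0920)² = 0.00846;  (-1·δm/m)² = (-1×0.0840)² = 0.00706
δa/a = √(0.0155) = 0.125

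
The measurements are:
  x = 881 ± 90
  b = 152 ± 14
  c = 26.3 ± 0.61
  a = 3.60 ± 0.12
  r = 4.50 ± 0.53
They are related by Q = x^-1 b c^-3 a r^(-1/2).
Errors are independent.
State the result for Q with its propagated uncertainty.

For a monomial Q ∝ x^-1, b, c^-3, a, r^(-1/2), fractional errors add in quadrature:
  (-1·δx/x)² = (-1×0.102)² = 0.0104;  (1·δb/b)² = (1×0.0921)² = 0.00848;  (-3·δc/c)² = (-3×0.0232)² = 0.00484;  (1·δa/a)² = (1×0.0333)² = 0.00111;  (−½·δr/r)² = (-0.5×0.118)² = 0.00347
δQ/Q = √(0.0283) = 0.168
Q = 1.61e-05, so δQ = 0.168 × 1.61e-05 = 2.71e-06.

(1.61 ± 0.271) × 10^-5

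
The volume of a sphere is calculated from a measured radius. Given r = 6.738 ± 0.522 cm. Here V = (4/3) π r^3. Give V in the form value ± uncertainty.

1281 ± 298 cm^3

Products/powers → add relative errors in quadrature, weighted by exponent:
  (3·δr/r)² = (3×0.0775)² = 0.0540
δV/V = √(0.0540) = 0.232
V = 1281 cm^3, so δV = 0.232 × 1281 = 298 cm^3.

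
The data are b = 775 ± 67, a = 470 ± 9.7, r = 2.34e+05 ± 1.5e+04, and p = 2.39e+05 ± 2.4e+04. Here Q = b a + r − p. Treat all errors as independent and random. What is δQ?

Let w = b·a = 3.64e+05. δw/w = √((1·δb/b)² + (1·δa/a)²) = √(0.00747 + 0.000426) = 0.0889, so δw = 32400.
Q = w + r − p: δQ = √(δw² + δr² + δp²) = √(1.05e+09 + 2.25e+08 + 5.76e+08) = 43000

43000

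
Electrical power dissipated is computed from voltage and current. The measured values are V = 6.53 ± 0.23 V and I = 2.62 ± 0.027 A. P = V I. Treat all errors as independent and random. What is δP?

0.628 W

Products/powers → add relative errors in quadrature, weighted by exponent:
  (1·δV/V)² = (1×0.0352)² = 0.00124;  (1·δI/I)² = (1×0.0103)² = 0.000106
δP/P = √(0.00135) = 0.0367
P = 17.1 W, so δP = 0.0367 × 17.1 = 0.628 W.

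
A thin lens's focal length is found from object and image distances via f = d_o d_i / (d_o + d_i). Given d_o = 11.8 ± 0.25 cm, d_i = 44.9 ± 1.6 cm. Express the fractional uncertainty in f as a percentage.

∂f/∂d_o = (d_i/(d_o+d_i))² = 0.627;  ∂f/∂d_i = (d_o/(d_o+d_i))² = 0.0433
δf = √((∂f/∂d_o · δd_o)² + (∂f/∂d_i · δd_i)²) = √(0.0246 + 0.00480) = 0.171 cm
f = 9.34 cm, so δf/f = 0.171/9.34 = 0.0183.

1.83%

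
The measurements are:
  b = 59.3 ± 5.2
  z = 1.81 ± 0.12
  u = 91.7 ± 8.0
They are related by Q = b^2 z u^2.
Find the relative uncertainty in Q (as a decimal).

0.256

Relative error in a monomial: (δQ/Q)² = Σ (nᵢ · δxᵢ/xᵢ)².
  (2·δb/b)² = (2×0.0877)² = 0.0308;  (1·δz/z)² = (1×0.0663)² = 0.00440;  (2·δu/u)² = (2×0.0872)² = 0.0304
δQ/Q = √(0.0656) = 0.256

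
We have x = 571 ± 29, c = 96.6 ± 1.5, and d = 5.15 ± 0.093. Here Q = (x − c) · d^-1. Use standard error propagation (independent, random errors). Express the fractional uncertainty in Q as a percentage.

6.38%

Let u = x − c = 474. δu = √(δx² + δc²) = √(841 + 2.25) = 29.0, so δu/u = 0.0612.
Q is then a monomial in u, d:
δQ/Q = √((δu/u)² + (-1·δd/d)²) = √(0.00375 + 0.000326) = 0.0638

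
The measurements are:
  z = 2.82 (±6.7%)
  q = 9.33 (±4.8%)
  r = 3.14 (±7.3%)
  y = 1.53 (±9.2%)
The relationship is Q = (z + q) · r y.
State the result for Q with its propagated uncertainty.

Let u = z + q = 12.2. δu = √(δz² + δq²) = √(0.0357 + 0.201) = 0.486, so δu/u = 0.0400.
Q is then a monomial in u, r, y:
δQ/Q = √((δu/u)² + (1·δr/r)² + (1·δy/y)²) = √(0.00160 + 0.00533 + 0.00846) = 0.124
Q = 58.4, so δQ = 0.124 × 58.4 = 7.24.

58.4 ± 7.24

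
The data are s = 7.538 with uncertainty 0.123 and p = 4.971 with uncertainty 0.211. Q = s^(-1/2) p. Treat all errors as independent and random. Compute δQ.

For a monomial Q ∝ s^(-1/2), p, fractional errors add in quadrature:
  (−½·δs/s)² = (-0.5×0.0163)² = 6.66e-05;  (1·δp/p)² = (1×0.0424)² = 0.00180
δQ/Q = √(0.00187) = 0.0432
Q = 1.811, so δQ = 0.0432 × 1.811 = 0.0783.

0.0783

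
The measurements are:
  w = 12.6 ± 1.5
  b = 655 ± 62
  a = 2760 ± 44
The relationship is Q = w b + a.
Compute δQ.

Let p = w·b = 8250. δp/p = √((1·δw/w)² + (1·δb/b)²) = √(0.0142 + 0.00896) = 0.152, so δp = 1260.
Q = p + a: δQ = √(δp² + δa²) = √(1.58e+06 + 1940) = 1260

1260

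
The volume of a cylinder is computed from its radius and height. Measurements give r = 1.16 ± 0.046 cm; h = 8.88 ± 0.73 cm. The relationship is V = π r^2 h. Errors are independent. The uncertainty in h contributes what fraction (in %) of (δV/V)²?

(δV/V)² = (2·δr/r)² + (1·δh/h)²
  r term: (2×0.0397)² = 0.00629
  h term: (1×0.0822)² = 0.00676
Total = 0.0130. Share from h = 0.00676/0.0130 = 0.518.

51.8%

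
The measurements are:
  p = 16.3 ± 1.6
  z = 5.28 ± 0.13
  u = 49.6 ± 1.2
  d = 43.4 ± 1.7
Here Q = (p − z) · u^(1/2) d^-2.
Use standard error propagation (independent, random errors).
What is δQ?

0.00683

Let w = p − z = 11.0. δw = √(δp² + δz²) = √(2.56 + 0.0169) = 1.61, so δw/w = 0.146.
Q is then a monomial in w, u, d:
δQ/Q = √((δw/w)² + (½·δu/u)² + (-2·δd/d)²) = √(0.0212 + 0.000146 + 0.00614) = 0.166
Q = 0.0412, so δQ = 0.166 × 0.0412 = 0.00683.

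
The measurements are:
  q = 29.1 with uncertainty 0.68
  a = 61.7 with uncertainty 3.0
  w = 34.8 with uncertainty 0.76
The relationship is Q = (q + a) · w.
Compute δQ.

Let u = q + a = 90.8. δu = √(δq² + δa²) = √(0.462 + 9.00) = 3.08, so δu/u = 0.0339.
Q is then a monomial in u, w:
δQ/Q = √((δu/u)² + (1·δw/w)²) = √(0.00115 + 0.000477) = 0.0403
Q = 3160, so δQ = 0.0403 × 3160 = 127.

127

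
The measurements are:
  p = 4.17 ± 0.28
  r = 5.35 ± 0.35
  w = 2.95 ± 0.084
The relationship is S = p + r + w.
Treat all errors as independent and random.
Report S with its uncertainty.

12.5 ± 0.456

Each term contributes (cᵢ δxᵢ)² to (δS)²:
  (δp)² = 0.0784;  (δr)² = 0.122;  (δw)² = 0.00706
δS = √(0.208) = 0.456
S = 12.5.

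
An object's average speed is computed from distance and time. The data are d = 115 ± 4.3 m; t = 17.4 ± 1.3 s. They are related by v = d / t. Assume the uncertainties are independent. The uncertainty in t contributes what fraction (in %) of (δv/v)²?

(δv/v)² = (1·δd/d)² + (-1·δt/t)²
  d term: (1×0.0374)² = 0.00140
  t term: (-1×0.0747)² = 0.00558
Total = 0.00698. Share from t = 0.00558/0.00698 = 0.800.

80.0%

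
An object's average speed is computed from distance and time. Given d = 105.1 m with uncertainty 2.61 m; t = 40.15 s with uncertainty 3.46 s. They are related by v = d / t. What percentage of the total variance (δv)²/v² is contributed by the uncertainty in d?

(δv/v)² = (1·δd/d)² + (-1·δt/t)²
  d term: (1×0.0248)² = 0.000617
  t term: (-1×0.0862)² = 0.00743
Total = 0.00804. Share from d = 0.000617/0.00804 = 0.0767.

7.67%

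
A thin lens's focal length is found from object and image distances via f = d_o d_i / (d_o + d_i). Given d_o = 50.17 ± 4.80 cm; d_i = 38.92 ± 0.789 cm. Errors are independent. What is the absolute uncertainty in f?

∂f/∂d_o = (d_i/(d_o+d_i))² = 0.191;  ∂f/∂d_i = (d_o/(d_o+d_i))² = 0.317
δf = √((∂f/∂d_o · δd_o)² + (∂f/∂d_i · δd_i)²) = √(0.839 + 0.0626) = 0.950 cm

0.950 cm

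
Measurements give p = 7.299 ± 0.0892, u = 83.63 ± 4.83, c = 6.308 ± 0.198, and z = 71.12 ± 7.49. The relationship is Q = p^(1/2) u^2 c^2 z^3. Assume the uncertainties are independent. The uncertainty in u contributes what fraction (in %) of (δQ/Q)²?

11.4%

(δQ/Q)² = (½·δp/p)² + (2·δu/u)² + (2·δc/c)² + (3·δz/z)²
  p term: (0.5×0.0122)² = 3.73e-05
  u term: (2×0.0578)² = 0.0133
  c term: (2×0.0314)² = 0.00394
  z term: (3×0.105)² = 0.0998
Total = 0.117. Share from u = 0.0133/0.117 = 0.114.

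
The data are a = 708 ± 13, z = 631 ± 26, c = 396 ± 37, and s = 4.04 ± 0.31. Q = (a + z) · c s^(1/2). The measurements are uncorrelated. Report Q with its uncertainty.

(1.07 ± 0.110) × 10^6

Let u = a + z = 1340. δu = √(δa² + δz²) = √(169 + 676) = 29.1, so δu/u = 0.0217.
Q is then a monomial in u, c, s:
δQ/Q = √((δu/u)² + (1·δc/c)² + (½·δs/s)²) = √(0.000471 + 0.00873 + 0.00147) = 0.103
Q = 1.07e+06, so δQ = 0.103 × 1.07e+06 = 1.1e+05.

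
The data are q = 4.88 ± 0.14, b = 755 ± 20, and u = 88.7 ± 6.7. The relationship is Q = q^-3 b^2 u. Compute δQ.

54900

Products/powers → add relative errors in quadrature, weighted by exponent:
  (-3·δq/q)² = (-3×0.0287)² = 0.00741;  (2·δb/b)² = (2×0.0265)² = 0.00281;  (1·δu/u)² = (1×0.0755)² = 0.00571
δQ/Q = √(0.0159) = 0.126
Q = 4.35e+05, so δQ = 0.126 × 4.35e+05 = 54900.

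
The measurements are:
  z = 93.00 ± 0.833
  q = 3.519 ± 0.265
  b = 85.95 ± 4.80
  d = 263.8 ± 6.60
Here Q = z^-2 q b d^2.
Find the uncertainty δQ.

Q is a product of powers, so relative uncertainties combine in quadrature:
  (-2·δz/z)² = (-2×0.00896)² = 0.000321;  (1·δq/q)² = (1×0.0753)² = 0.00567;  (1·δb/b)² = (1×0.0558)² = 0.00312;  (2·δd/d)² = (2×0.0250)² = 0.00250
δQ/Q = √(0.0116) = 0.108
Q = 2434, so δQ = 0.108 × 2434 = 262.

262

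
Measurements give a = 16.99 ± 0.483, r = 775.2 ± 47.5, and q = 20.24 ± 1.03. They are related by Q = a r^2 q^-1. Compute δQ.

Q is a product of powers, so relative uncertainties combine in quadrature:
  (1·δa/a)² = (1×0.0284)² = 0.000808;  (2·δr/r)² = (2×0.0613)² = 0.0150;  (-1·δq/q)² = (-1×0.0509)² = 0.00259
δQ/Q = √(0.0184) = 0.136
Q = 504400, so δQ = 0.136 × 504400 = 68500.

68500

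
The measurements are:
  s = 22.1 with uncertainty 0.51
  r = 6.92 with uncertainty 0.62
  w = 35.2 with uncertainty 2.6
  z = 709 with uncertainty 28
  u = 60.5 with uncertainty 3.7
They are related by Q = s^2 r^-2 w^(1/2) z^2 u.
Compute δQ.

Q is a product of powers, so relative uncertainties combine in quadrature:
  (2·δs/s)² = (2×0.0231)² = 0.00213;  (-2·δr/r)² = (-2×0.0896)² = 0.0321;  (½·δw/w)² = (0.5×0.0739)² = 0.00136;  (2·δz/z)² = (2×0.0395)² = 0.00624;  (1·δu/u)² = (1×0.0612)² = 0.00374
δQ/Q = √(0.0456) = 0.213
Q = 1.84e+09, so δQ = 0.213 × 1.84e+09 = 3.93e+08.

3.93e+08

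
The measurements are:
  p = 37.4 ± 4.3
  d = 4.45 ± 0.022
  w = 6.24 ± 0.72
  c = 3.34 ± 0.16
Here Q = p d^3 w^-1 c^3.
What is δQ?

Since Q is a product/quotient, work with relative uncertainties:
  (1·δp/p)² = (1×0.115)² = 0.0132;  (3·δd/d)² = (3×0.00494)² = 0.000220;  (-1·δw/w)² = (-1×0.115)² = 0.0133;  (3·δc/c)² = (3×0.0479)² = 0.0207
δQ/Q = √(0.0474) = 0.218
Q = 19700, so δQ = 0.218 × 19700 = 4280.

4280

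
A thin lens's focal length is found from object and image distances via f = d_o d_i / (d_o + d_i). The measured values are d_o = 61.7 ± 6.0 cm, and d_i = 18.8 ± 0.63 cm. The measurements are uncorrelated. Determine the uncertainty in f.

∂f/∂d_o = (d_i/(d_o+d_i))² = 0.0545;  ∂f/∂d_i = (d_o/(d_o+d_i))² = 0.587
δf = √((∂f/∂d_o · δd_o)² + (∂f/∂d_i · δd_i)²) = √(0.107 + 0.137) = 0.494 cm

0.494 cm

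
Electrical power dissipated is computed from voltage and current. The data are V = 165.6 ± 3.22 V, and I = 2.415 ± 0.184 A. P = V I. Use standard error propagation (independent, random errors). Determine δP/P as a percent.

7.86%

Products/powers → add relative errors in quadrature, weighted by exponent:
  (1·δV/V)² = (1×0.0194)² = 0.000378;  (1·δI/I)² = (1×0.0762)² = 0.00580
δP/P = √(0.00618) = 0.0786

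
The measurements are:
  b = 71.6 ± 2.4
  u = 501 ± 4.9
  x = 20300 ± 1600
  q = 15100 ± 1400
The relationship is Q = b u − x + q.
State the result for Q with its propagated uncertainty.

Let p = b·u = 35900. δp/p = √((1·δb/b)² + (1·δu/u)²) = √(0.00112 + 9.57e-05) = 0.0349, so δp = 1250.
Q = p − x + q: δQ = √(δp² + δx² + δq²) = √(1.57e+06 + 2.56e+06 + 1.96e+06) = 2470
Q = 30700.

30700 ± 2470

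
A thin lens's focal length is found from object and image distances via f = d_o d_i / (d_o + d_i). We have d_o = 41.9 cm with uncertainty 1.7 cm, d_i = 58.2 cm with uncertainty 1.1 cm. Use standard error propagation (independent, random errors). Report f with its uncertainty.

24.4 ± 0.606 cm

∂f/∂d_o = (d_i/(d_o+d_i))² = 0.338;  ∂f/∂d_i = (d_o/(d_o+d_i))² = 0.175
δf = √((∂f/∂d_o · δd_o)² + (∂f/∂d_i · δd_i)²) = √(0.330 + 0.0371) = 0.606 cm
f = 24.4 cm.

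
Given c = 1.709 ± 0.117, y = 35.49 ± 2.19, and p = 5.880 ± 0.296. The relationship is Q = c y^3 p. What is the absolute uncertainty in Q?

Each factor contributes (exponent × relative error)² to (δQ/Q)²:
  (1·δc/c)² = (1×0.0685)² = 0.00469;  (3·δy/y)² = (3×0.0617)² = 0.0343;  (1·δp/p)² = (1×0.0503)² = 0.00253
δQ/Q = √(0.0415) = 0.204
Q = 449200, so δQ = 0.204 × 449200 = 91500.

91500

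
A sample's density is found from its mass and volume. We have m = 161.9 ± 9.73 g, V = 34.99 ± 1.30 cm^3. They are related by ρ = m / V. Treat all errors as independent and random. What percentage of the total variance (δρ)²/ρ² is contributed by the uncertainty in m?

72.3%

(δρ/ρ)² = (1·δm/m)² + (-1·δV/V)²
  m term: (1×0.0601)² = 0.00361
  V term: (-1×0.0372)² = 0.00138
Total = 0.00499. Share from m = 0.00361/0.00499 = 0.723.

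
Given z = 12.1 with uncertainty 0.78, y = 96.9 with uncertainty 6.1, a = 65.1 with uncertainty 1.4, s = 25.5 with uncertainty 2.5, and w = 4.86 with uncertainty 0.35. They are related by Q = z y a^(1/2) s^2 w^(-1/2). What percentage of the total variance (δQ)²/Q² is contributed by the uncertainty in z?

(δQ/Q)² = (1·δz/z)² + (1·δy/y)² + (½·δa/a)² + (2·δs/s)² + (−½·δw/w)²
  z term: (1×0.0645)² = 0.00416
  y term: (1×0.0630)² = 0.00396
  a term: (0.5×0.0215)² = 0.000116
  s term: (2×0.0980)² = 0.0384
  w term: (-0.5×0.0720)² = 0.00130
Total = 0.0480. Share from z = 0.00416/0.0480 = 0.0866.

8.66%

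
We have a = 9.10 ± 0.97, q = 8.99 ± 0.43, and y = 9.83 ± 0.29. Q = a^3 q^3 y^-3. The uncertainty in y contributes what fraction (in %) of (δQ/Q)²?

5.99%

(δQ/Q)² = (3·δa/a)² + (3·δq/q)² + (-3·δy/y)²
  a term: (3×0.107)² = 0.102
  q term: (3×0.0478)² = 0.0206
  y term: (-3×0.0295)² = 0.00783
Total = 0.131. Share from y = 0.00783/0.131 = 0.0599.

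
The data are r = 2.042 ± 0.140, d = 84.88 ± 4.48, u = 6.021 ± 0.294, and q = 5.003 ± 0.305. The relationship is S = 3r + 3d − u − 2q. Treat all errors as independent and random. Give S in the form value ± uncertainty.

244.7 ± 13.5

Sums and differences: (δS)² = Σ (cᵢ δxᵢ)².
  (3·δr)² = 0.176;  (3·δd)² = 181;  (δu)² = 0.0864;  (2·δq)² = 0.372
δS = √(181) = 13.5
S = 244.7.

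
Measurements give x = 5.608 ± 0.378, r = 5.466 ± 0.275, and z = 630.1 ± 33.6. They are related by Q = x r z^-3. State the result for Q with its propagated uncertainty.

(1.225 ± 0.221) × 10^-7

For a monomial Q ∝ x, r, z^-3, fractional errors add in quadrature:
  (1·δx/x)² = (1×0.0674)² = 0.00454;  (1·δr/r)² = (1×0.0503)² = 0.00253;  (-3·δz/z)² = (-3×0.0533)² = 0.0256
δQ/Q = √(0.0327) = 0.181
Q = 1.225e-07, so δQ = 0.181 × 1.225e-07 = 2.21e-08.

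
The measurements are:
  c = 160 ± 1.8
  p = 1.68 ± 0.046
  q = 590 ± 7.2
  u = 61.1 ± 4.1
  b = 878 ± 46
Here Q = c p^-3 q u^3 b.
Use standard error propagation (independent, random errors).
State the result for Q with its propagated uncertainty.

Relative error in a monomial: (δQ/Q)² = Σ (nᵢ · δxᵢ/xᵢ)².
  (1·δc/c)² = (1×0.0112)² = 0.000127;  (-3·δp/p)² = (-3×0.0274)² = 0.00675;  (1·δq/q)² = (1×0.0122)² = 0.000149;  (3·δu/u)² = (3×0.0671)² = 0.0405;  (1·δb/b)² = (1×0.0524)² = 0.00274
δQ/Q = √(0.0503) = 0.224
Q = 3.99e+12, so δQ = 0.224 × 3.99e+12 = 8.94e+11.

(3.99 ± 0.894) × 10^12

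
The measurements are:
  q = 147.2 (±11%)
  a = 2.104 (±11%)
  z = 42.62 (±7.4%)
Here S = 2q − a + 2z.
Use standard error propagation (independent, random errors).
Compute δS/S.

0.0874

S is a linear combination, so absolute uncertainties add in quadrature:
  (2·δq)² = 1050;  (δa)² = 0.0536;  (2·δz)² = 39.8
δS = √(1090) = 33.0
S = 377.5, so δS/S = 33.0/377.5 = 0.0874.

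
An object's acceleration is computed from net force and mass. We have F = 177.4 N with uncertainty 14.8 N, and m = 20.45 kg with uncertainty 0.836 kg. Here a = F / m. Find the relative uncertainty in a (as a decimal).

Each factor contributes (exponent × relative error)² to (δa/a)²:
  (1·δF/F)² = (1×0.0834)² = 0.00696;  (-1·δm/m)² = (-1×0.0409)² = 0.00167
δa/a = √(0.00863) = 0.0929

0.0929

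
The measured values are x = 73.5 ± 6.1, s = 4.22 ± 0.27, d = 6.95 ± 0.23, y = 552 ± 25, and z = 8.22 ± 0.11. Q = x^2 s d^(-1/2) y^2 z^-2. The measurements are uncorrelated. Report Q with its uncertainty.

For a monomial Q ∝ x^2, s, d^(-1/2), y^2, z^-2, fractional errors add in quadrature:
  (2·δx/x)² = (2×0.0830)² = 0.0276;  (1·δs/s)² = (1×0.0640)² = 0.00409;  (−½·δd/d)² = (-0.5×0.0331)² = 0.000274;  (2·δy/y)² = (2×0.0453)² = 0.00820;  (-2·δz/z)² = (-2×0.0134)² = 0.000716
δQ/Q = √(0.0408) = 0.202
Q = 3.9e+07, so δQ = 0.202 × 3.9e+07 = 7.88e+06.

(3.90 ± 0.788) × 10^7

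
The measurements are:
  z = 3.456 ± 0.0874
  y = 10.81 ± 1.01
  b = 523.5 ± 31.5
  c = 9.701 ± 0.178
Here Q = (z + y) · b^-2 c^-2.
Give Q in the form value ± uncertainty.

(5.531 ± 0.799) × 10^-7

Let u = z + y = 14.27. δu = √(δz² + δy²) = √(0.00764 + 1.02) = 1.01, so δu/u = 0.0711.
Q is then a monomial in u, b, c:
δQ/Q = √((δu/u)² + (-2·δb/b)² + (-2·δc/c)²) = √(0.00505 + 0.0145 + 0.00135) = 0.144
Q = 5.531e-07, so δQ = 0.144 × 5.531e-07 = 7.99e-08.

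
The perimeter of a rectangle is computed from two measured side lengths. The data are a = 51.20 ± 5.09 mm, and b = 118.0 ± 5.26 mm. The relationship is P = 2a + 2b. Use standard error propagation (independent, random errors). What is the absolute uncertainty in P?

14.6 mm

For a sum/difference, combine absolute errors in quadrature:
  (2·δa)² = 104;  (2·δb)² = 111
δP = √(214) = 14.6 mm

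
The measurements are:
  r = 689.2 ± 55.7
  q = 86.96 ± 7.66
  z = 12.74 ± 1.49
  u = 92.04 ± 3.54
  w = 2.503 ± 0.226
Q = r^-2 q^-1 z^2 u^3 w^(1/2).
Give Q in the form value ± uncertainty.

For a monomial Q ∝ r^-2, q^-1, z^2, u^3, w^(1/2), fractional errors add in quadrature:
  (-2·δr/r)² = (-2×0.0808)² = 0.0261;  (-1·δq/q)² = (-1×0.0881)² = 0.00776;  (2·δz/z)² = (2×0.117)² = 0.0547;  (3·δu/u)² = (3×0.0385)² = 0.0133;  (½·δw/w)² = (0.5×0.0903)² = 0.00204
δQ/Q = √(0.104) = 0.322
Q = 4.847, so δQ = 0.322 × 4.847 = 1.56.

4.847 ± 1.56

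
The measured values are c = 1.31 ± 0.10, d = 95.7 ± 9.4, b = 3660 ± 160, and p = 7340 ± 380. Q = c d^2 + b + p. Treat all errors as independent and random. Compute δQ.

2560

Let w = c·d^2 = 12000. δw/w = √((1·δc/c)² + (2·δd/d)²) = √(0.00583 + 0.0386) = 0.211, so δw = 2530.
Q = w + b + p: δQ = √(δw² + δb² + δp²) = √(6.39e+06 + 25600 + 1.44e+05) = 2560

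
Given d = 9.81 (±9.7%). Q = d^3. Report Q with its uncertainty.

Q ∝ d^3, so δQ/Q = |3| · δd/d = 3 × 0.0970 = 0.291.
Q = 944, so δQ = 0.291 × 944 = 275.

944 ± 275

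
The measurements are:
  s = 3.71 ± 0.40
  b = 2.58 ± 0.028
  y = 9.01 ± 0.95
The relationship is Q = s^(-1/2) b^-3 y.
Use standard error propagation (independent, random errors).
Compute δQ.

0.0335

Relative error in a monomial: (δQ/Q)² = Σ (nᵢ · δxᵢ/xᵢ)².
  (−½·δs/s)² = (-0.5×0.108)² = 0.00291;  (-3·δb/b)² = (-3×0.0109)² = 0.00106;  (1·δy/y)² = (1×0.105)² = 0.0111
δQ/Q = √(0.0151) = 0.123
Q = 0.272, so δQ = 0.123 × 0.272 = 0.0335.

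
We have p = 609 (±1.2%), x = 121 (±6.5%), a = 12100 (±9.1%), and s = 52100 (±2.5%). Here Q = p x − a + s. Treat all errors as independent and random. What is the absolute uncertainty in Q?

5160

Let w = p·x = 73700. δw/w = √((1·δp/p)² + (1·δx/x)²) = √(0.000144 + 0.00423) = 0.0661, so δw = 4870.
Q = w − a + s: δQ = √(δw² + δa² + δs²) = √(2.37e+07 + 1.21e+06 + 1.7e+06) = 5160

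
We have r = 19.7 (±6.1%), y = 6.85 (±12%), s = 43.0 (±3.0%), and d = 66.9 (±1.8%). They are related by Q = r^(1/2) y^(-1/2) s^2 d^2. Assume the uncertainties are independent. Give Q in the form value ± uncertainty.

Relative error in a monomial: (δQ/Q)² = Σ (nᵢ · δxᵢ/xᵢ)².
  (½·δr/r)² = (0.5×0.0610)² = 0.000930;  (−½·δy/y)² = (-0.5×0.120)² = 0.00360;  (2·δs/s)² = (2×0.0300)² = 0.00360;  (2·δd/d)² = (2×0.0180)² = 0.00130
δQ/Q = √(0.00943) = 0.0971
Q = 1.4e+07, so δQ = 0.0971 × 1.4e+07 = 1.36e+06.

(1.40 ± 0.136) × 10^7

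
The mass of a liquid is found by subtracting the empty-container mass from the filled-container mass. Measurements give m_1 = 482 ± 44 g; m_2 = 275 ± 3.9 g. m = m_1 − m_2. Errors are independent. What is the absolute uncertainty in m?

m is a linear combination, so absolute uncertainties add in quadrature:
  (δm_1)² = 1940;  (δm_2)² = 15.2
δm = √(1950) = 44.2 g

44.2 g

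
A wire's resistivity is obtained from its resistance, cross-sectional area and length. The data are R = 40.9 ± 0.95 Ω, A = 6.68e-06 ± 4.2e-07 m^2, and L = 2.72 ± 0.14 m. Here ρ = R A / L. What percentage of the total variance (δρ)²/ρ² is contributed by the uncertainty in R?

7.55%

(δρ/ρ)² = (1·δR/R)² + (1·δA/A)² + (-1·δL/L)²
  R term: (1×0.0232)² = 0.000540
  A term: (1×0.0629)² = 0.00395
  L term: (-1×0.0515)² = 0.00265
Total = 0.00714. Share from R = 0.000540/0.00714 = 0.0755.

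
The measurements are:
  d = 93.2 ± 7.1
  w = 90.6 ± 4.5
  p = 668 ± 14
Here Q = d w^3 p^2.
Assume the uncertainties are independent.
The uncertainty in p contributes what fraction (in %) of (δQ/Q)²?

(δQ/Q)² = (1·δd/d)² + (3·δw/w)² + (2·δp/p)²
  d term: (1×0.0762)² = 0.00580
  w term: (3×0.0497)² = 0.0222
  p term: (2×0.0210)² = 0.00176
Total = 0.0298. Share from p = 0.00176/0.0298 = 0.0590.

5.90%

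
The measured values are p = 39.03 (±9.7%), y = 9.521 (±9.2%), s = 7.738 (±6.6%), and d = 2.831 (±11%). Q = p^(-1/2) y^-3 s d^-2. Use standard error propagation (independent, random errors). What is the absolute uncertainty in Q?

Products/powers → add relative errors in quadrature, weighted by exponent:
  (−½·δp/p)² = (-0.5×0.0970)² = 0.00235;  (-3·δy/y)² = (-3×0.0920)² = 0.0762;  (1·δs/s)² = (1×0.0660)² = 0.00436;  (-2·δd/d)² = (-2×0.110)² = 0.0484
δQ/Q = √(0.131) = 0.362
Q = 0.0001791, so δQ = 0.362 × 0.0001791 = 6.49e-05.

6.49e-05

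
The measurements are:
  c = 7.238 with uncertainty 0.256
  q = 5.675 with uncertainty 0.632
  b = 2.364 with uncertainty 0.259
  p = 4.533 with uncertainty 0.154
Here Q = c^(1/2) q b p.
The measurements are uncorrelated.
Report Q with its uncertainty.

For a monomial Q ∝ c^(1/2), q, b, p, fractional errors add in quadrature:
  (½·δc/c)² = (0.5×0.0354)² = 0.000313;  (1·δq/q)² = (1×0.111)² = 0.0124;  (1·δb/b)² = (1×0.110)² = 0.0120;  (1·δp/p)² = (1×0.0340)² = 0.00115
δQ/Q = √(0.0259) = 0.161
Q = 163.6, so δQ = 0.161 × 163.6 = 26.3.

163.6 ± 26.3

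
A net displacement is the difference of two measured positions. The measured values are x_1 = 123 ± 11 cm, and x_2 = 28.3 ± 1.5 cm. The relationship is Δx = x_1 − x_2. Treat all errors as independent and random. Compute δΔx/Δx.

Δx is a linear combination, so absolute uncertainties add in quadrature:
  (δx_1)² = 121;  (δx_2)² = 2.25
δΔx = √(123) = 11.1 cm
Δx = 94.7 cm, so δΔx/Δx = 11.1/94.7 = 0.117.

0.117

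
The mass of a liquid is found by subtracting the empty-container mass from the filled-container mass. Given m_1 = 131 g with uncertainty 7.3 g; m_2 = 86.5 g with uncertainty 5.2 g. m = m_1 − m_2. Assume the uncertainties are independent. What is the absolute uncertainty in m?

m is a linear combination, so absolute uncertainties add in quadrature:
  (δm_1)² = 53.3;  (δm_2)² = 27.0
δm = √(80.3) = 8.96 g

8.96 g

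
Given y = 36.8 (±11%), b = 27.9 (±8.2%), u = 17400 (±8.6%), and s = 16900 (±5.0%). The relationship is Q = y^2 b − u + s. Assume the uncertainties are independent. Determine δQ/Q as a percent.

24.2%

Let p = y^2·b = 37800. δp/p = √((2·δy/y)² + (1·δb/b)²) = √(0.0484 + 0.00672) = 0.235, so δp = 8870.
Q = p − u + s: δQ = √(δp² + δu² + δs²) = √(7.87e+07 + 2.24e+06 + 7.14e+05) = 9040
Q = 37300, so δQ/Q = 9040/37300 = 0.242.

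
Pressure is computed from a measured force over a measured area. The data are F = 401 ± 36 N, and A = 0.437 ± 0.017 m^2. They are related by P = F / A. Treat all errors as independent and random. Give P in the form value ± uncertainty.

918 ± 89.8 Pa

Each factor contributes (exponent × relative error)² to (δP/P)²:
  (1·δF/F)² = (1×0.0898)² = 0.00806;  (-1·δA/A)² = (-1×0.0389)² = 0.00151
δP/P = √(0.00957) = 0.0978
P = 918 Pa, so δP = 0.0978 × 918 = 89.8 Pa.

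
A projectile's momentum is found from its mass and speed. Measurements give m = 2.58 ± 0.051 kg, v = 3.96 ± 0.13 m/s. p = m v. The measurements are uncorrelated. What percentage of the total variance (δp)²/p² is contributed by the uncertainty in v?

(δp/p)² = (1·δm/m)² + (1·δv/v)²
  m term: (1×0.0198)² = 0.000391
  v term: (1×0.0328)² = 0.00108
Total = 0.00147. Share from v = 0.00108/0.00147 = 0.734.

73.4%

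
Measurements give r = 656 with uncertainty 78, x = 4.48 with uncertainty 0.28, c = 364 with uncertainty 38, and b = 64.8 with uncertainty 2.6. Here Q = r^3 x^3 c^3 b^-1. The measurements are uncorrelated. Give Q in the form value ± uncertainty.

(1.89 ± 0.967) × 10^16

Products/powers → add relative errors in quadrature, weighted by exponent:
  (3·δr/r)² = (3×0.119)² = 0.127;  (3·δx/x)² = (3×0.0625)² = 0.0352;  (3·δc/c)² = (3×0.104)² = 0.0981;  (-1·δb/b)² = (-1×0.0401)² = 0.00161
δQ/Q = √(0.262) = 0.512
Q = 1.89e+16, so δQ = 0.512 × 1.89e+16 = 9.67e+15.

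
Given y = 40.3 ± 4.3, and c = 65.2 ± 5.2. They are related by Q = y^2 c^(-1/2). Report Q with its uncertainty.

201 ± 43.7

Products/powers → add relative errors in quadrature, weighted by exponent:
  (2·δy/y)² = (2×0.107)² = 0.0455;  (−½·δc/c)² = (-0.5×0.0798)² = 0.00159
δQ/Q = √(0.0471) = 0.217
Q = 201, so δQ = 0.217 × 201 = 43.7.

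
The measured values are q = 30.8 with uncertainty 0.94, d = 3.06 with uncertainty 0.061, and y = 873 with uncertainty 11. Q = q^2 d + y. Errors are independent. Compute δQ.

187

Let p = q^2·d = 2900. δp/p = √((2·δq/q)² + (1·δd/d)²) = √(0.00373 + 0.000397) = 0.0642, so δp = 186.
Q = p + y: δQ = √(δp² + δy²) = √(34700 + 121) = 187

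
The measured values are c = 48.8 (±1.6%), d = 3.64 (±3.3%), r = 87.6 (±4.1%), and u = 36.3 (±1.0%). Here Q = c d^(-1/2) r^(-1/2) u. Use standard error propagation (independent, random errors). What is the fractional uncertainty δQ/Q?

0.0324

For a monomial Q ∝ c, d^(-1/2), r^(-1/2), u, fractional errors add in quadrature:
  (1·δc/c)² = (1×0.0160)² = 0.000256;  (−½·δd/d)² = (-0.5×0.0330)² = 0.000272;  (−½·δr/r)² = (-0.5×0.0410)² = 0.000420;  (1·δu/u)² = (1×0.0100)² = 0.000100
δQ/Q = √(0.00105) = 0.0324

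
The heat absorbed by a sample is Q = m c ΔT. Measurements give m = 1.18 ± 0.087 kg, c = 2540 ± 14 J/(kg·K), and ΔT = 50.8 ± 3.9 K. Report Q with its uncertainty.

For a monomial Q ∝ m, c, ΔT, fractional errors add in quadrature:
  (1·δm/m)² = (1×0.0737)² = 0.00544;  (1·δc/c)² = (1×0.00551)² = 3.04e-05;  (1·δΔT/ΔT)² = (1×0.0768)² = 0.00589
δQ/Q = √(0.0114) = 0.107
Q = 1.52e+05 J, so δQ = 0.107 × 1.52e+05 = 16200 J.

(1.52 ± 0.162) × 10^5 J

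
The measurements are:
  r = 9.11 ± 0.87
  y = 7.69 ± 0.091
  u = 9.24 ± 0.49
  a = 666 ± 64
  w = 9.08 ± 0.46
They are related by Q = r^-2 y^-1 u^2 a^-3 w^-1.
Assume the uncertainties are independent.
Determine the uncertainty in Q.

For a monomial Q ∝ r^-2, y^-1, u^2, a^-3, w^-1, fractional errors add in quadrature:
  (-2·δr/r)² = (-2×0.0955)² = 0.0365;  (-1·δy/y)² = (-1×0.0118)² = 0.000140;  (2·δu/u)² = (2×0.0530)² = 0.0112;  (-3·δa/a)² = (-3×0.0961)² = 0.0831;  (-1·δw/w)² = (-1×0.0507)² = 0.00257
δQ/Q = √(0.134) = 0.365
Q = 4.99e-11, so δQ = 0.365 × 4.99e-11 = 1.82e-11.

1.82e-11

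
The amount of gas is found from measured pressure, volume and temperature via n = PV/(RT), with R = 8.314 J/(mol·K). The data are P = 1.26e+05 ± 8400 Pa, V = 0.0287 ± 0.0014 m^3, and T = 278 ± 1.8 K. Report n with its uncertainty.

1.56 ± 0.130 mol

Products/powers → add relative errors in quadrature, weighted by exponent:
  (1·δP/P)² = (1×0.0667)² = 0.00444;  (1·δV/V)² = (1×0.0488)² = 0.00238;  (-1·δT/T)² = (-1×0.00647)² = 4.19e-05
δn/n = √(0.00687) = 0.0829
n = 1.56 mol, so δn = 0.0829 × 1.56 = 0.130 mol.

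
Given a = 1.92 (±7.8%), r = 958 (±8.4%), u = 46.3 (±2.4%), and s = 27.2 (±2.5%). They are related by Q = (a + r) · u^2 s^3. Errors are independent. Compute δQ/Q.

Let w = a + r = 960. δw = √(δa² + δr²) = √(0.0224 + 6480) = 80.5, so δw/w = 0.0838.
Q is then a monomial in w, u, s:
δQ/Q = √((δw/w)² + (2·δu/u)² + (3·δs/s)²) = √(0.00703 + 0.00230 + 0.00563) = 0.122

0.122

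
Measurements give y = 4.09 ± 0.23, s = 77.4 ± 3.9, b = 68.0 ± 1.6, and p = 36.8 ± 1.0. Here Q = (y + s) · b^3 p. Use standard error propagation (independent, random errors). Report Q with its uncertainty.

Let u = y + s = 81.5. δu = √(δy² + δs²) = √(0.0529 + 15.2) = 3.91, so δu/u = 0.0479.
Q is then a monomial in u, b, p:
δQ/Q = √((δu/u)² + (3·δb/b)² + (1·δp/p)²) = √(0.00230 + 0.00498 + 0.000738) = 0.0896
Q = 9.43e+08, so δQ = 0.0896 × 9.43e+08 = 8.44e+07.

(9.43 ± 0.844) × 10^8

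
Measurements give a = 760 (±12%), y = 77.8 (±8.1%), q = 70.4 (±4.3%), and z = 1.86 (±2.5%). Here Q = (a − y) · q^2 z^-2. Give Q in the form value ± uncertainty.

(9.77 ± 1.63) × 10^5

Let u = a − y = 682. δu = √(δa² + δy²) = √(8320 + 39.7) = 91.4, so δu/u = 0.134.
Q is then a monomial in u, q, z:
δQ/Q = √((δu/u)² + (2·δq/q)² + (-2·δz/z)²) = √(0.0180 + 0.00740 + 0.00250) = 0.167
Q = 9.77e+05, so δQ = 0.167 × 9.77e+05 = 1.63e+05.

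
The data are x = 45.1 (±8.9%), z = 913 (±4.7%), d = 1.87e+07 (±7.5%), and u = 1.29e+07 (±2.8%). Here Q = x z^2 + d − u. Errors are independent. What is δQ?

5.08e+06

Let p = x·z^2 = 3.76e+07. δp/p = √((1·δx/x)² + (2·δz/z)²) = √(0.00792 + 0.00884) = 0.129, so δp = 4.87e+06.
Q = p + d − u: δQ = √(δp² + δd² + δu²) = √(2.37e+13 + 1.97e+12 + 1.3e+11) = 5.08e+06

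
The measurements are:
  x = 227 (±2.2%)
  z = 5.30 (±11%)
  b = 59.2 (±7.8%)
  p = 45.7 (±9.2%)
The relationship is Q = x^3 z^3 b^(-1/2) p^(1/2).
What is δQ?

Each factor contributes (exponent × relative error)² to (δQ/Q)²:
  (3·δx/x)² = (3×0.0220)² = 0.00436;  (3·δz/z)² = (3×0.110)² = 0.109;  (−½·δb/b)² = (-0.5×0.0780)² = 0.00152;  (½·δp/p)² = (0.5×0.0920)² = 0.00212
δQ/Q = √(0.117) = 0.342
Q = 1.53e+09, so δQ = 0.342 × 1.53e+09 = 5.23e+08.

5.23e+08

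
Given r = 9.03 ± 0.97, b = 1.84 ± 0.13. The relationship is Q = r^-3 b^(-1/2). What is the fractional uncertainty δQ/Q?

Each factor contributes (exponent × relative error)² to (δQ/Q)²:
  (-3·δr/r)² = (-3×0.107)² = 0.104;  (−½·δb/b)² = (-0.5×0.0707)² = 0.00125
δQ/Q = √(0.105) = 0.324

0.324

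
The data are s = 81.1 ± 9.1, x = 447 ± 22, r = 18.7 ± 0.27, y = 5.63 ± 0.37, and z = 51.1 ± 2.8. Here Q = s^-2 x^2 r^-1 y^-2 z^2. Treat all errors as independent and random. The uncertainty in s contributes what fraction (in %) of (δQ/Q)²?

(δQ/Q)² = (-2·δs/s)² + (2·δx/x)² + (-1·δr/r)² + (-2·δy/y)² + (2·δz/z)²
  s term: (-2×0.112)² = 0.0504
  x term: (2×0.0492)² = 0.00969
  r term: (-1×0.0144)² = 0.000208
  y term: (-2×0.0657)² = 0.0173
  z term: (2×0.0548)² = 0.0120
Total = 0.0895. Share from s = 0.0504/0.0895 = 0.562.

56.2%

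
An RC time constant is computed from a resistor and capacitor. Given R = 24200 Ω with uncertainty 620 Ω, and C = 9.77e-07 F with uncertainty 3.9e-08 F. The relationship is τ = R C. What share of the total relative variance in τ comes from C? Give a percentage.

(δτ/τ)² = (1·δR/R)² + (1·δC/C)²
  R term: (1×0.0256)² = 0.000656
  C term: (1×0.0399)² = 0.00159
Total = 0.00225. Share from C = 0.00159/0.00225 = 0.708.

70.8%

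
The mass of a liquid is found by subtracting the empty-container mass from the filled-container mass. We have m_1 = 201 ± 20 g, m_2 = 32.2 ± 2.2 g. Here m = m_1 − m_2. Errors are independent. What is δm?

20.1 g

Absolute uncertainties add in quadrature for a linear combination:
  (δm_1)² = 400;  (δm_2)² = 4.84
δm = √(405) = 20.1 g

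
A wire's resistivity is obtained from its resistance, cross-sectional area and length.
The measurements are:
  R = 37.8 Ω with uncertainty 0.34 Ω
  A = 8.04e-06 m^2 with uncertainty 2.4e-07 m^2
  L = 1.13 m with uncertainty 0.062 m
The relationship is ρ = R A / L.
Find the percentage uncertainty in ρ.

Since ρ is a product/quotient, work with relative uncertainties:
  (1·δR/R)² = (1×0.00899)² = 8.09e-05;  (1·δA/A)² = (1×0.0299)² = 0.000891;  (-1·δL/L)² = (-1×0.0549)² = 0.00301
δρ/ρ = √(0.00398) = 0.0631

6.31%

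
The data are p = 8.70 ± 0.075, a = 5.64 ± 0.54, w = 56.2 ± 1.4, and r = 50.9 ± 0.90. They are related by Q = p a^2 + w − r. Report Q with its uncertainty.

282 ± 53.1

Let h = p·a^2 = 277. δh/h = √((1·δp/p)² + (2·δa/a)²) = √(7.43e-05 + 0.0367) = 0.192, so δh = 53.0.
Q = h + w − r: δQ = √(δh² + δw² + δr²) = √(2810 + 1.96 + 0.810) = 53.1
Q = 282.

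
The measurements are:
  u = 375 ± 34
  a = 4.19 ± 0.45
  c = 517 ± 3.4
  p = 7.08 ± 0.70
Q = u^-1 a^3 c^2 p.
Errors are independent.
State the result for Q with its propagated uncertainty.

For a monomial Q ∝ u^-1, a^3, c^2, p, fractional errors add in quadrature:
  (-1·δu/u)² = (-1×0.0907)² = 0.00822;  (3·δa/a)² = (3×0.107)² = 0.104;  (2·δc/c)² = (2×0.00658)² = 0.000173;  (1·δp/p)² = (1×0.0989)² = 0.00978
δQ/Q = √(0.122) = 0.349
Q = 3.71e+05, so δQ = 0.349 × 3.71e+05 = 1.3e+05.

(3.71 ± 1.30) × 10^5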